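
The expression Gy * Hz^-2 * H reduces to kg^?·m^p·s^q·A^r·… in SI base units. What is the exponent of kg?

Gy = J/kg (absorbed dose = energy per mass),
    = m²·s⁻².
Hz = 1/s = s⁻¹ (frequency is cycles per second).
So Hz⁻² = s².
H = Wb/A (inductance = flux per current),
    = kg·m²·s⁻²·A⁻².
Combining: Gy·Hz⁻²·H = (m²·s⁻²) · s² · (kg·m²·s⁻²·A⁻²) = kg·m⁴·s⁻²·A⁻².
The exponent of kg is 1.

1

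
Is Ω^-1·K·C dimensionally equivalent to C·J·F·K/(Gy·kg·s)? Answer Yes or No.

Left side:
  Ω = kg·m²·s⁻³·A⁻².
  So Ω⁻¹ = kg⁻¹·m⁻²·s³·A².
  C = s·A.
  Combining: Ω⁻¹·K·C = (kg⁻¹·m⁻²·s³·A²) · K · (s·A) = kg⁻¹·m⁻²·s⁴·A³·K.
Right side:
  C = s·A.
  Gy = m²·s⁻².
  So Gy⁻¹ = m⁻²·s².
  J = kg·m²·s⁻².
  F = kg⁻¹·m⁻²·s⁴·A².
  Combining: C·Gy⁻¹·J·kg⁻¹·F·K·s⁻¹ = (s·A) · (m⁻²·s²) · (kg·m²·s⁻²) · kg⁻¹ · (kg⁻¹·m⁻²·s⁴·A²) · K · s⁻¹ = kg⁻¹·m⁻²·s⁴·A³·K.
Both reduce to kg⁻¹·m⁻²·s⁴·A³·K.

Yes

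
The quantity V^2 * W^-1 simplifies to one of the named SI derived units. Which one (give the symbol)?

V = W/A (potential = power per current),
    = kg·m²·s⁻³·A⁻¹.
So V² = kg²·m⁴·s⁻⁶·A⁻².
W = J/s (power = energy per time),
    = kg·m²·s⁻³.
So W⁻¹ = kg⁻¹·m⁻²·s³.
Combining: V²·W⁻¹ = (kg²·m⁴·s⁻⁶·A⁻²) · (kg⁻¹·m⁻²·s³) = kg·m²·s⁻³·A⁻².
kg·m²·s⁻³·A⁻² is the base-SI form of the ohm.

Ω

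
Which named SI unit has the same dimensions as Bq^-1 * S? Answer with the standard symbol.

Bq = s⁻¹.
So Bq⁻¹ = s.
S = kg⁻¹·m⁻²·s³·A².
Combining: Bq⁻¹·S = s · (kg⁻¹·m⁻²·s³·A²) = kg⁻¹·m⁻²·s⁴·A².
kg⁻¹·m⁻²·s⁴·A² is the base-SI form of the farad.

F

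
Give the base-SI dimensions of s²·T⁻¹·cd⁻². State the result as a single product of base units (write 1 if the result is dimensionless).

T = Wb/m² (flux density = flux per area),
    = kg·s⁻²·A⁻¹.
So T⁻¹ = kg⁻¹·s²·A.
Combining: s²·T⁻¹·cd⁻² = s² · (kg⁻¹·s²·A) · cd⁻² = kg⁻¹·s⁴·A·cd⁻².

kg⁻¹·s⁴·A·cd⁻²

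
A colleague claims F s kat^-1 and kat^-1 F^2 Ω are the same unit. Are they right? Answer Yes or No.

Left side:
  F = C/V (capacitance = charge per voltage),
      = A·s/(kg·m²·s⁻³·A⁻¹) (substituting C and V),
      = kg⁻¹·m⁻²·s⁴·A².
  kat = mol/s = s⁻¹·mol (catalytic activity).
  So kat⁻¹ = s·mol⁻¹.
  Combining: F·s·kat⁻¹ = (kg⁻¹·m⁻²·s⁴·A²) · s · (s·mol⁻¹) = kg⁻¹·m⁻²·s⁶·A²·mol⁻¹.
Right side:
  kat = mol/s = s⁻¹·mol (catalytic activity).
  So kat⁻¹ = s·mol⁻¹.
  F = C/V (capacitance = charge per voltage),
      = A·s/(kg·m²·s⁻³·A⁻¹) (substituting C and V),
      = kg⁻¹·m⁻²·s⁴·A².
  So F² = kg⁻²·m⁻⁴·s⁸·A⁴.
  Ω = V/A (resistance = voltage per current),
      = kg·m²·s⁻³·A⁻².
  Combining: kat⁻¹·F²·Ω = (s·mol⁻¹) · (kg⁻²·m⁻⁴·s⁸·A⁴) · (kg·m²·s⁻³·A⁻²) = kg⁻¹·m⁻²·s⁶·A²·mol⁻¹.
Both reduce to kg⁻¹·m⁻²·s⁶·A²·mol⁻¹.

Yes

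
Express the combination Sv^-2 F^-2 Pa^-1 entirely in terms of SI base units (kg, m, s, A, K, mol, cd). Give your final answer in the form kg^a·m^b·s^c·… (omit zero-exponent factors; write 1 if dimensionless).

Sv = m²·s⁻².
So Sv⁻² = m⁻⁴·s⁴.
F = kg⁻¹·m⁻²·s⁴·A².
So F⁻² = kg²·m⁴·s⁻⁸·A⁻⁴.
Pa = kg·m⁻¹·s⁻².
So Pa⁻¹ = kg⁻¹·m·s².
Combining: Sv⁻²·F⁻²·Pa⁻¹ = (m⁻⁴·s⁴) · (kg²·m⁴·s⁻⁸·A⁻⁴) · (kg⁻¹·m·s²) = kg·m·s⁻²·A⁻⁴.

kg·m·s⁻²·A⁻⁴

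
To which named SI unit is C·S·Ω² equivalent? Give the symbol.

C = s·A.
S = kg⁻¹·m⁻²·s³·A².
Ω = kg·m²·s⁻³·A⁻².
So Ω² = kg²·m⁴·s⁻⁶·A⁻⁴.
Combining: C·S·Ω² = (s·A) · (kg⁻¹·m⁻²·s³·A²) · (kg²·m⁴·s⁻⁶·A⁻⁴) = kg·m²·s⁻²·A⁻¹.
kg·m²·s⁻²·A⁻¹ is the base-SI form of the weber.

Wb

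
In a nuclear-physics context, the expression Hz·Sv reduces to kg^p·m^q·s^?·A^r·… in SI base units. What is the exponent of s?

Hz = 1/s = s⁻¹ (frequency is cycles per second).
Sv = J/kg (equivalent dose = energy per mass),
    = m²·s⁻².
Combining: Hz·Sv = s⁻¹ · (m²·s⁻²) = m²·s⁻³.
The exponent of s is -3.

-3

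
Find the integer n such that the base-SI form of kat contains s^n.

-1

kat = s⁻¹·mol.
The exponent of s is -1.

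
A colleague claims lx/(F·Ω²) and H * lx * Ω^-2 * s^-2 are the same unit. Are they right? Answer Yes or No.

Yes

Left side:
  F = kg⁻¹·m⁻²·s⁴·A².
  So F⁻¹ = kg·m²·s⁻⁴·A⁻².
  lx = m⁻²·cd.
  Ω = kg·m²·s⁻³·A⁻².
  So Ω⁻² = kg⁻²·m⁻⁴·s⁶·A⁴.
  Combining: F⁻¹·lx·Ω⁻² = (kg·m²·s⁻⁴·A⁻²) · (m⁻²·cd) · (kg⁻²·m⁻⁴·s⁶·A⁴) = kg⁻¹·m⁻⁴·s²·A²·cd.
Right side:
  H = Wb/A (inductance = flux per current),
      = kg·m²·s⁻²·A⁻².
  lx = lm/m² (illuminance = luminous flux per area),
      = m⁻²·cd.
  Ω = V/A (resistance = voltage per current),
      = kg·m²·s⁻³·A⁻².
  So Ω⁻² = kg⁻²·m⁻⁴·s⁶·A⁴.
  Combining: H·lx·Ω⁻²·s⁻² = (kg·m²·s⁻²·A⁻²) · (m⁻²·cd) · (kg⁻²·m⁻⁴·s⁶·A⁴) · s⁻² = kg⁻¹·m⁻⁴·s²·A²·cd.
Both reduce to kg⁻¹·m⁻⁴·s²·A²·cd.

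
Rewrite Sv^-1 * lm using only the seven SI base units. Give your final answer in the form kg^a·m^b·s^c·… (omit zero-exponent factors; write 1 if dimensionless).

m⁻²·s²·cd

Sv = m²·s⁻².
So Sv⁻¹ = m⁻²·s².
lm = cd.
Combining: Sv⁻¹·lm = (m⁻²·s²) · cd = m⁻²·s²·cd.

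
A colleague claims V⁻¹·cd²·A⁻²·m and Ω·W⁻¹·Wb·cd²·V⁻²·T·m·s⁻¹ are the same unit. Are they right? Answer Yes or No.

No

Left side:
  V = W/A (potential = power per current),
      = kg·m²·s⁻³·A⁻¹.
  So V⁻¹ = kg⁻¹·m⁻²·s³·A.
  Combining: V⁻¹·cd²·A⁻²·m = (kg⁻¹·m⁻²·s³·A) · cd² · A⁻² · m = kg⁻¹·m⁻¹·s³·A⁻¹·cd².
Right side:
  Ω = V/A (resistance = voltage per current),
      = kg·m²·s⁻³·A⁻².
  W = J/s (power = energy per time),
      = kg·m²·s⁻³.
  So W⁻¹ = kg⁻¹·m⁻²·s³.
  Wb = V·s (flux: a volt is a weber per second),
      = kg·m²·s⁻²·A⁻¹.
  V = W/A (potential = power per current),
      = kg·m²·s⁻³·A⁻¹.
  So V⁻² = kg⁻²·m⁻⁴·s⁶·A².
  T = Wb/m² (flux density = flux per area),
      = kg·s⁻²·A⁻¹.
  Combining: Ω·W⁻¹·Wb·cd²·V⁻²·T·m·s⁻¹ = (kg·m²·s⁻³·A⁻²) · (kg⁻¹·m⁻²·s³) · (kg·m²·s⁻²·A⁻¹) · cd² · (kg⁻²·m⁻⁴·s⁶·A²) · (kg·s⁻²·A⁻¹) · m · s⁻¹ = m⁻¹·s·A⁻²·cd².
Left is kg⁻¹·m⁻¹·s³·A⁻¹·cd²; right is m⁻¹·s·A⁻²·cd² — different.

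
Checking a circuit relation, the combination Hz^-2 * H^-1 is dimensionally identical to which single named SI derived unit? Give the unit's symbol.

Hz = 1/s = s⁻¹ (frequency is cycles per second).
So Hz⁻² = s².
H = Wb/A (inductance = flux per current),
    = kg·m²·s⁻²·A⁻².
So H⁻¹ = kg⁻¹·m⁻²·s²·A².
Combining: Hz⁻²·H⁻¹ = s² · (kg⁻¹·m⁻²·s²·A²) = kg⁻¹·m⁻²·s⁴·A².
kg⁻¹·m⁻²·s⁴·A² is the base-SI form of the farad.

F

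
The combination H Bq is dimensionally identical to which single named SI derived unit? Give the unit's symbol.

Ω

H = Wb/A (inductance = flux per current),
    = kg·m²·s⁻²·A⁻².
Bq = 1/s = s⁻¹ (activity is decays per second).
Combining: H·Bq = (kg·m²·s⁻²·A⁻²) · s⁻¹ = kg·m²·s⁻³·A⁻².
kg·m²·s⁻³·A⁻² is the base-SI form of the ohm.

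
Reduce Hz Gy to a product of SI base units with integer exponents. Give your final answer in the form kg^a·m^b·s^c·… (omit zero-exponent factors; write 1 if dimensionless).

m²·s⁻³

Hz = s⁻¹.
Gy = m²·s⁻².
Combining: Hz·Gy = s⁻¹ · (m²·s⁻²) = m²·s⁻³.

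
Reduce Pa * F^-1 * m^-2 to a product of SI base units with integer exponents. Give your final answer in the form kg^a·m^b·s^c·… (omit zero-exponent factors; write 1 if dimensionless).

kg²·m⁻¹·s⁻⁶·A⁻²

Pa = N/m² (pressure = force per area),
    = kg·m⁻¹·s⁻².
F = C/V (capacitance = charge per voltage),
    = A·s/(kg·m²·s⁻³·A⁻¹) (substituting C and V),
    = kg⁻¹·m⁻²·s⁴·A².
So F⁻¹ = kg·m²·s⁻⁴·A⁻².
Combining: Pa·F⁻¹·m⁻² = (kg·m⁻¹·s⁻²) · (kg·m²·s⁻⁴·A⁻²) · m⁻² = kg²·m⁻¹·s⁻⁶·A⁻².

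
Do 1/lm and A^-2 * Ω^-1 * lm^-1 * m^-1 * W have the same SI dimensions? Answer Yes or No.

No

Left side:
  lm = cd.
  So lm⁻¹ = cd⁻¹.
Right side:
  Ω = kg·m²·s⁻³·A⁻².
  So Ω⁻¹ = kg⁻¹·m⁻²·s³·A².
  lm = cd.
  So lm⁻¹ = cd⁻¹.
  W = kg·m²·s⁻³.
  Combining: A⁻²·Ω⁻¹·lm⁻¹·m⁻¹·W = A⁻² · (kg⁻¹·m⁻²·s³·A²) · cd⁻¹ · m⁻¹ · (kg·m²·s⁻³) = m⁻¹·cd⁻¹.
Left is cd⁻¹; right is m⁻¹·cd⁻¹ — different.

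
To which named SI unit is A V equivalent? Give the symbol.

W

V = W/A (potential = power per current),
    = kg·m²·s⁻³·A⁻¹.
Combining: A·V = A · (kg·m²·s⁻³·A⁻¹) = kg·m²·s⁻³.
kg·m²·s⁻³ is the base-SI form of the watt.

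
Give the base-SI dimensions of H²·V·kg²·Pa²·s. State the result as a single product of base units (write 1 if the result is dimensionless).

H = Wb/A (inductance = flux per current),
    = kg·m²·s⁻²·A⁻².
So H² = kg²·m⁴·s⁻⁴·A⁻⁴.
V = W/A (potential = power per current),
    = kg·m²·s⁻³·A⁻¹.
Pa = N/m² (pressure = force per area),
    = kg·m⁻¹·s⁻².
So Pa² = kg²·m⁻²·s⁻⁴.
Combining: H²·V·kg²·Pa²·s = (kg²·m⁴·s⁻⁴·A⁻⁴) · (kg·m²·s⁻³·A⁻¹) · kg² · (kg²·m⁻²·s⁻⁴) · s = kg⁷·m⁴·s⁻¹⁰·A⁻⁵.

kg⁷·m⁴·s⁻¹⁰·A⁻⁵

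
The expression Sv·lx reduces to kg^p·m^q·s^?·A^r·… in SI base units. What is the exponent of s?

Sv = J/kg (equivalent dose = energy per mass),
    = m²·s⁻².
lx = lm/m² (illuminance = luminous flux per area),
    = m⁻²·cd.
Combining: Sv·lx = (m²·s⁻²) · (m⁻²·cd) = s⁻²·cd.
The exponent of s is -2.

-2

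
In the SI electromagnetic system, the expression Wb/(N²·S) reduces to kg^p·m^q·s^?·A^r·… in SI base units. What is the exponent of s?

N = kg·m·s⁻².
So N⁻² = kg⁻²·m⁻²·s⁴.
Wb = kg·m²·s⁻²·A⁻¹.
S = kg⁻¹·m⁻²·s³·A².
So S⁻¹ = kg·m²·s⁻³·A⁻².
Combining: N⁻²·Wb·S⁻¹ = (kg⁻²·m⁻²·s⁴) · (kg·m²·s⁻²·A⁻¹) · (kg·m²·s⁻³·A⁻²) = m²·s⁻¹·A⁻³.
The exponent of s is -1.

-1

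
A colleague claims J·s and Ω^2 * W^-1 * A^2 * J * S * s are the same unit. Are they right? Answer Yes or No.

Yes

Left side:
  J = kg·m²·s⁻².
  Combining: J·s = (kg·m²·s⁻²) · s = kg·m²·s⁻¹.
Right side:
  Ω = V/A (resistance = voltage per current),
      = kg·m²·s⁻³·A⁻².
  So Ω² = kg²·m⁴·s⁻⁶·A⁻⁴.
  W = J/s (power = energy per time),
      = kg·m²·s⁻³.
  So W⁻¹ = kg⁻¹·m⁻²·s³.
  J = N·m (work = force × distance),
      = kg·m²·s⁻².
  S = 1/Ω (conductance is reciprocal resistance),
      = kg⁻¹·m⁻²·s³·A².
  Combining: Ω²·W⁻¹·A²·J·S·s = (kg²·m⁴·s⁻⁶·A⁻⁴) · (kg⁻¹·m⁻²·s³) · A² · (kg·m²·s⁻²) · (kg⁻¹·m⁻²·s³·A²) · s = kg·m²·s⁻¹.
Both reduce to kg·m²·s⁻¹.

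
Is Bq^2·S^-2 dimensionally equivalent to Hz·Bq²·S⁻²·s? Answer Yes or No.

Left side:
  Bq = s⁻¹.
  So Bq² = s⁻².
  S = kg⁻¹·m⁻²·s³·A².
  So S⁻² = kg²·m⁴·s⁻⁶·A⁻⁴.
  Combining: Bq²·S⁻² = s⁻² · (kg²·m⁴·s⁻⁶·A⁻⁴) = kg²·m⁴·s⁻⁸·A⁻⁴.
Right side:
  Hz = 1/s = s⁻¹ (frequency is cycles per second).
  Bq = 1/s = s⁻¹ (activity is decays per second).
  So Bq² = s⁻².
  S = 1/Ω (conductance is reciprocal resistance),
      = kg⁻¹·m⁻²·s³·A².
  So S⁻² = kg²·m⁴·s⁻⁶·A⁻⁴.
  Combining: Hz·Bq²·S⁻²·s = s⁻¹ · s⁻² · (kg²·m⁴·s⁻⁶·A⁻⁴) · s = kg²·m⁴·s⁻⁸·A⁻⁴.
Both reduce to kg²·m⁴·s⁻⁸·A⁻⁴.

Yes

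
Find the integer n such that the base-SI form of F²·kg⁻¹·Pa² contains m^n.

F = kg⁻¹·m⁻²·s⁴·A².
So F² = kg⁻²·m⁻⁴·s⁸·A⁴.
Pa = kg·m⁻¹·s⁻².
So Pa² = kg²·m⁻²·s⁻⁴.
Combining: F²·kg⁻¹·Pa² = (kg⁻²·m⁻⁴·s⁸·A⁴) · kg⁻¹ · (kg²·m⁻²·s⁻⁴) = kg⁻¹·m⁻⁶·s⁴·A⁴.
The exponent of m is -6.

-6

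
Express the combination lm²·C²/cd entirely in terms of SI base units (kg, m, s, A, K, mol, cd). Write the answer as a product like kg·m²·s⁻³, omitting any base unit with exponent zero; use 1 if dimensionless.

lm = cd·sr = cd (luminous flux; sr is dimensionless).
So lm² = cd².
C = A·s = s·A (charge = current × time).
So C² = s²·A².
Combining: lm²·cd⁻¹·C² = cd² · cd⁻¹ · (s²·A²) = s²·A²·cd.

s²·A²·cd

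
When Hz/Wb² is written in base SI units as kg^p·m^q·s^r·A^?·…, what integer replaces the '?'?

2

Wb = V·s (flux: a volt is a weber per second),
    = kg·m²·s⁻²·A⁻¹.
So Wb⁻² = kg⁻²·m⁻⁴·s⁴·A².
Hz = 1/s = s⁻¹ (frequency is cycles per second).
Combining: Wb⁻²·Hz = (kg⁻²·m⁻⁴·s⁴·A²) · s⁻¹ = kg⁻²·m⁻⁴·s³·A².
The exponent of A is 2.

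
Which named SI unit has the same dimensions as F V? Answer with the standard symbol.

C

F = C/V (capacitance = charge per voltage),
    = A·s/(kg·m²·s⁻³·A⁻¹) (substituting C and V),
    = kg⁻¹·m⁻²·s⁴·A².
V = W/A (potential = power per current),
    = kg·m²·s⁻³·A⁻¹.
Combining: F·V = (kg⁻¹·m⁻²·s⁴·A²) · (kg·m²·s⁻³·A⁻¹) = s·A.
s·A is the base-SI form of the coulomb.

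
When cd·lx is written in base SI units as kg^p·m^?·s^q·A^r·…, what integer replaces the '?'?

lx = lm/m² (illuminance = luminous flux per area),
    = m⁻²·cd.
Combining: cd·lx = cd · (m⁻²·cd) = m⁻²·cd².
The exponent of m is -2.

-2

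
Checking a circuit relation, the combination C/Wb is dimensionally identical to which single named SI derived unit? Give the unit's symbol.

S

C = A·s = s·A (charge = current × time).
Wb = V·s (flux: a volt is a weber per second),
    = kg·m²·s⁻²·A⁻¹.
So Wb⁻¹ = kg⁻¹·m⁻²·s²·A.
Combining: C·Wb⁻¹ = (s·A) · (kg⁻¹·m⁻²·s²·A) = kg⁻¹·m⁻²·s³·A².
kg⁻¹·m⁻²·s³·A² is the base-SI form of the siemens.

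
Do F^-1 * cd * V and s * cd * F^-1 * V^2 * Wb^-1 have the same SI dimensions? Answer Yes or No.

Left side:
  F = C/V (capacitance = charge per voltage),
      = A·s/(kg·m²·s⁻³·A⁻¹) (substituting C and V),
      = kg⁻¹·m⁻²·s⁴·A².
  So F⁻¹ = kg·m²·s⁻⁴·A⁻².
  V = W/A (potential = power per current),
      = kg·m²·s⁻³·A⁻¹.
  Combining: F⁻¹·cd·V = (kg·m²·s⁻⁴·A⁻²) · cd · (kg·m²·s⁻³·A⁻¹) = kg²·m⁴·s⁻⁷·A⁻³·cd.
Right side:
  F = C/V (capacitance = charge per voltage),
      = A·s/(kg·m²·s⁻³·A⁻¹) (substituting C and V),
      = kg⁻¹·m⁻²·s⁴·A².
  So F⁻¹ = kg·m²·s⁻⁴·A⁻².
  V = W/A (potential = power per current),
      = kg·m²·s⁻³·A⁻¹.
  So V² = kg²·m⁴·s⁻⁶·A⁻².
  Wb = V·s (flux: a volt is a weber per second),
      = kg·m²·s⁻²·A⁻¹.
  So Wb⁻¹ = kg⁻¹·m⁻²·s²·A.
  Combining: s·cd·F⁻¹·V²·Wb⁻¹ = s · cd · (kg·m²·s⁻⁴·A⁻²) · (kg²·m⁴·s⁻⁶·A⁻²) · (kg⁻¹·m⁻²·s²·A) = kg²·m⁴·s⁻⁷·A⁻³·cd.
Both reduce to kg²·m⁴·s⁻⁷·A⁻³·cd.

Yes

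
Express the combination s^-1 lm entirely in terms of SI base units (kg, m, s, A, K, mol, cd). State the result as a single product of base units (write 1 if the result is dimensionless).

s⁻¹·cd

lm = cd.
Combining: s⁻¹·lm = s⁻¹ · cd = s⁻¹·cd.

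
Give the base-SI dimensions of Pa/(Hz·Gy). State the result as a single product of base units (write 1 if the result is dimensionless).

Pa = kg·m⁻¹·s⁻².
Hz = s⁻¹.
So Hz⁻¹ = s.
Gy = m²·s⁻².
So Gy⁻¹ = m⁻²·s².
Combining: Pa·Hz⁻¹·Gy⁻¹ = (kg·m⁻¹·s⁻²) · s · (m⁻²·s²) = kg·m⁻³·s.

kg·m⁻³·s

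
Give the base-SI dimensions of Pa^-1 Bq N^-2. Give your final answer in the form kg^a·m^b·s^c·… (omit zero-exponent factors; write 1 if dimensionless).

Pa = N/m² (pressure = force per area),
    = kg·m⁻¹·s⁻².
So Pa⁻¹ = kg⁻¹·m·s².
Bq = 1/s = s⁻¹ (activity is decays per second).
N = kg·m/s² = kg·m·s⁻² (force = mass × acceleration).
So N⁻² = kg⁻²·m⁻²·s⁴.
Combining: Pa⁻¹·Bq·N⁻² = (kg⁻¹·m·s²) · s⁻¹ · (kg⁻²·m⁻²·s⁴) = kg⁻³·m⁻¹·s⁵.

kg⁻³·m⁻¹·s⁵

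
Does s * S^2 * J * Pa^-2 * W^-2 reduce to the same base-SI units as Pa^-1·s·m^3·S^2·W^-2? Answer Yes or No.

Left side:
  S = 1/Ω (conductance is reciprocal resistance),
      = kg⁻¹·m⁻²·s³·A².
  So S² = kg⁻²·m⁻⁴·s⁶·A⁴.
  J = N·m (work = force × distance),
      = kg·m²·s⁻².
  Pa = N/m² (pressure = force per area),
      = kg·m⁻¹·s⁻².
  So Pa⁻² = kg⁻²·m²·s⁴.
  W = J/s (power = energy per time),
      = kg·m²·s⁻³.
  So W⁻² = kg⁻²·m⁻⁴·s⁶.
  Combining: s·S²·J·Pa⁻²·W⁻² = s · (kg⁻²·m⁻⁴·s⁶·A⁴) · (kg·m²·s⁻²) · (kg⁻²·m²·s⁴) · (kg⁻²·m⁻⁴·s⁶) = kg⁻⁵·m⁻⁴·s¹⁵·A⁴.
Right side:
  Pa = kg·m⁻¹·s⁻².
  So Pa⁻¹ = kg⁻¹·m·s².
  S = kg⁻¹·m⁻²·s³·A².
  So S² = kg⁻²·m⁻⁴·s⁶·A⁴.
  W = kg·m²·s⁻³.
  So W⁻² = kg⁻²·m⁻⁴·s⁶.
  Combining: Pa⁻¹·s·m³·S²·W⁻² = (kg⁻¹·m·s²) · s · m³ · (kg⁻²·m⁻⁴·s⁶·A⁴) · (kg⁻²·m⁻⁴·s⁶) = kg⁻⁵·m⁻⁴·s¹⁵·A⁴.
Both reduce to kg⁻⁵·m⁻⁴·s¹⁵·A⁴.

Yes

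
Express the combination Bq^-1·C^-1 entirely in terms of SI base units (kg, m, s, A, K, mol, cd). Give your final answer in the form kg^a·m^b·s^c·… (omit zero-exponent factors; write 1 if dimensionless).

Bq = 1/s = s⁻¹ (activity is decays per second).
So Bq⁻¹ = s.
C = A·s = s·A (charge = current × time).
So C⁻¹ = s⁻¹·A⁻¹.
Combining: Bq⁻¹·C⁻¹ = s · (s⁻¹·A⁻¹) = A⁻¹.

A⁻¹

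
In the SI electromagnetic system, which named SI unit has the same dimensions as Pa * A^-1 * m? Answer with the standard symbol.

T

Pa = N/m² (pressure = force per area),
    = kg·m⁻¹·s⁻².
Combining: Pa·A⁻¹·m = (kg·m⁻¹·s⁻²) · A⁻¹ · m = kg·s⁻²·A⁻¹.
kg·s⁻²·A⁻¹ is the base-SI form of the tesla.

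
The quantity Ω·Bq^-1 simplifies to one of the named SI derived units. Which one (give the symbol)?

H

Ω = kg·m²·s⁻³·A⁻².
Bq = s⁻¹.
So Bq⁻¹ = s.
Combining: Ω·Bq⁻¹ = (kg·m²·s⁻³·A⁻²) · s = kg·m²·s⁻²·A⁻².
kg·m²·s⁻²·A⁻² is the base-SI form of the henry.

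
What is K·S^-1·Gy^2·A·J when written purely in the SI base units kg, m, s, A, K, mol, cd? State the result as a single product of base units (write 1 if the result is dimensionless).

S = 1/Ω (conductance is reciprocal resistance),
    = kg⁻¹·m⁻²·s³·A².
So S⁻¹ = kg·m²·s⁻³·A⁻².
Gy = J/kg (absorbed dose = energy per mass),
    = m²·s⁻².
So Gy² = m⁴·s⁻⁴.
J = N·m (work = force × distance),
    = kg·m²·s⁻².
Combining: K·S⁻¹·Gy²·A·J = K · (kg·m²·s⁻³·A⁻²) · (m⁴·s⁻⁴) · A · (kg·m²·s⁻²) = kg²·m⁸·s⁻⁹·A⁻¹·K.

kg²·m⁸·s⁻⁹·A⁻¹·K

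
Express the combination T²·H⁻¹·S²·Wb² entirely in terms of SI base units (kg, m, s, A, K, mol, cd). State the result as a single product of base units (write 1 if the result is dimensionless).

kg·m⁻²·A²

T = Wb/m² (flux density = flux per area),
    = kg·s⁻²·A⁻¹.
So T² = kg²·s⁻⁴·A⁻².
H = Wb/A (inductance = flux per current),
    = kg·m²·s⁻²·A⁻².
So H⁻¹ = kg⁻¹·m⁻²·s²·A².
S = 1/Ω (conductance is reciprocal resistance),
    = kg⁻¹·m⁻²·s³·A².
So S² = kg⁻²·m⁻⁴·s⁶·A⁴.
Wb = V·s (flux: a volt is a weber per second),
    = kg·m²·s⁻²·A⁻¹.
So Wb² = kg²·m⁴·s⁻⁴·A⁻².
Combining: T²·H⁻¹·S²·Wb² = (kg²·s⁻⁴·A⁻²) · (kg⁻¹·m⁻²·s²·A²) · (kg⁻²·m⁻⁴·s⁶·A⁴) · (kg²·m⁴·s⁻⁴·A⁻²) = kg·m⁻²·A².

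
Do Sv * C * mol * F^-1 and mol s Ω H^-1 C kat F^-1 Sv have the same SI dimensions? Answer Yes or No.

Left side:
  Sv = m²·s⁻².
  C = s·A.
  F = kg⁻¹·m⁻²·s⁴·A².
  So F⁻¹ = kg·m²·s⁻⁴·A⁻².
  Combining: Sv·C·mol·F⁻¹ = (m²·s⁻²) · (s·A) · mol · (kg·m²·s⁻⁴·A⁻²) = kg·m⁴·s⁻⁵·A⁻¹·mol.
Right side:
  Ω = V/A (resistance = voltage per current),
      = kg·m²·s⁻³·A⁻².
  H = Wb/A (inductance = flux per current),
      = kg·m²·s⁻²·A⁻².
  So H⁻¹ = kg⁻¹·m⁻²·s²·A².
  C = A·s = s·A (charge = current × time).
  kat = mol/s = s⁻¹·mol (catalytic activity).
  F = C/V (capacitance = charge per voltage),
      = A·s/(kg·m²·s⁻³·A⁻¹) (substituting C and V),
      = kg⁻¹·m⁻²·s⁴·A².
  So F⁻¹ = kg·m²·s⁻⁴·A⁻².
  Sv = J/kg (equivalent dose = energy per mass),
      = m²·s⁻².
  Combining: mol·s·Ω·H⁻¹·C·kat·F⁻¹·Sv = mol · s · (kg·m²·s⁻³·A⁻²) · (kg⁻¹·m⁻²·s²·A²) · (s·A) · (s⁻¹·mol) · (kg·m²·s⁻⁴·A⁻²) · (m²·s⁻²) = kg·m⁴·s⁻⁶·A⁻¹·mol².
Left is kg·m⁴·s⁻⁵·A⁻¹·mol; right is kg·m⁴·s⁻⁶·A⁻¹·mol² — different.

No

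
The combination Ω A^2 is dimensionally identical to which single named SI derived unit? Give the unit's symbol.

W

Ω = V/A (resistance = voltage per current),
    = kg·m²·s⁻³·A⁻².
Combining: Ω·A² = (kg·m²·s⁻³·A⁻²) · A² = kg·m²·s⁻³.
kg·m²·s⁻³ is the base-SI form of the watt.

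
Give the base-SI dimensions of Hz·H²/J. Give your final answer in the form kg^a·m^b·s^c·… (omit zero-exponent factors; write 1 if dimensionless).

kg·m²·s⁻³·A⁻⁴

Hz = 1/s = s⁻¹ (frequency is cycles per second).
H = Wb/A (inductance = flux per current),
    = kg·m²·s⁻²·A⁻².
So H² = kg²·m⁴·s⁻⁴·A⁻⁴.
J = N·m (work = force × distance),
    = kg·m²·s⁻².
So J⁻¹ = kg⁻¹·m⁻²·s².
Combining: Hz·H²·J⁻¹ = s⁻¹ · (kg²·m⁴·s⁻⁴·A⁻⁴) · (kg⁻¹·m⁻²·s²) = kg·m²·s⁻³·A⁻⁴.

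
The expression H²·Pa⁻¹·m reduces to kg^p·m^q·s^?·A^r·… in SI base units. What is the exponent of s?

H = Wb/A (inductance = flux per current),
    = kg·m²·s⁻²·A⁻².
So H² = kg²·m⁴·s⁻⁴·A⁻⁴.
Pa = N/m² (pressure = force per area),
    = kg·m⁻¹·s⁻².
So Pa⁻¹ = kg⁻¹·m·s².
Combining: H²·Pa⁻¹·m = (kg²·m⁴·s⁻⁴·A⁻⁴) · (kg⁻¹·m·s²) · m = kg·m⁶·s⁻²·A⁻⁴.
The exponent of s is -2.

-2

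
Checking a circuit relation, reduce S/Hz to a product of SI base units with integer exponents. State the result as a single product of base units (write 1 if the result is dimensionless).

S = 1/Ω (conductance is reciprocal resistance),
    = kg⁻¹·m⁻²·s³·A².
Hz = 1/s = s⁻¹ (frequency is cycles per second).
So Hz⁻¹ = s.
Combining: S·Hz⁻¹ = (kg⁻¹·m⁻²·s³·A²) · s = kg⁻¹·m⁻²·s⁴·A².

kg⁻¹·m⁻²·s⁴·A²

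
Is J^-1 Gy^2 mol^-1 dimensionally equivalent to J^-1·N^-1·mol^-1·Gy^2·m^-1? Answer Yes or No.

Left side:
  J = N·m (work = force × distance),
      = kg·m²·s⁻².
  So J⁻¹ = kg⁻¹·m⁻²·s².
  Gy = J/kg (absorbed dose = energy per mass),
      = m²·s⁻².
  So Gy² = m⁴·s⁻⁴.
  Combining: J⁻¹·Gy²·mol⁻¹ = (kg⁻¹·m⁻²·s²) · (m⁴·s⁻⁴) · mol⁻¹ = kg⁻¹·m²·s⁻²·mol⁻¹.
Right side:
  J = N·m (work = force × distance),
      = kg·m²·s⁻².
  So J⁻¹ = kg⁻¹·m⁻²·s².
  N = kg·m/s² = kg·m·s⁻² (force = mass × acceleration).
  So N⁻¹ = kg⁻¹·m⁻¹·s².
  Gy = J/kg (absorbed dose = energy per mass),
      = m²·s⁻².
  So Gy² = m⁴·s⁻⁴.
  Combining: J⁻¹·N⁻¹·mol⁻¹·Gy²·m⁻¹ = (kg⁻¹·m⁻²·s²) · (kg⁻¹·m⁻¹·s²) · mol⁻¹ · (m⁴·s⁻⁴) · m⁻¹ = kg⁻²·mol⁻¹.
Left is kg⁻¹·m²·s⁻²·mol⁻¹; right is kg⁻²·mol⁻¹ — different.

No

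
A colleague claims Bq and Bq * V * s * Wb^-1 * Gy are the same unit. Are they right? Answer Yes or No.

No

Left side:
  Bq = s⁻¹.
Right side:
  Bq = s⁻¹.
  V = kg·m²·s⁻³·A⁻¹.
  Wb = kg·m²·s⁻²·A⁻¹.
  So Wb⁻¹ = kg⁻¹·m⁻²·s²·A.
  Gy = m²·s⁻².
  Combining: Bq·V·s·Wb⁻¹·Gy = s⁻¹ · (kg·m²·s⁻³·A⁻¹) · s · (kg⁻¹·m⁻²·s²·A) · (m²·s⁻²) = m²·s⁻³.
Left is s⁻¹; right is m²·s⁻³ — different.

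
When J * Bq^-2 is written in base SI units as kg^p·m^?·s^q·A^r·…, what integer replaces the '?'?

J = N·m (work = force × distance),
    = kg·m²·s⁻².
Bq = 1/s = s⁻¹ (activity is decays per second).
So Bq⁻² = s².
Combining: J·Bq⁻² = (kg·m²·s⁻²) · s² = kg·m².
The exponent of m is 2.

2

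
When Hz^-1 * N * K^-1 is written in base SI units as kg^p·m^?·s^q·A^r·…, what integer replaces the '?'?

Hz = 1/s = s⁻¹ (frequency is cycles per second).
So Hz⁻¹ = s.
N = kg·m/s² = kg·m·s⁻² (force = mass × acceleration).
Combining: Hz⁻¹·N·K⁻¹ = s · (kg·m·s⁻²) · K⁻¹ = kg·m·s⁻¹·K⁻¹.
The exponent of m is 1.

1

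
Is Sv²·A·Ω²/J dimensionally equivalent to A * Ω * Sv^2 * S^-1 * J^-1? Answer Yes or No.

Left side:
  Sv = m²·s⁻².
  So Sv² = m⁴·s⁻⁴.
  J = kg·m²·s⁻².
  So J⁻¹ = kg⁻¹·m⁻²·s².
  Ω = kg·m²·s⁻³·A⁻².
  So Ω² = kg²·m⁴·s⁻⁶·A⁻⁴.
  Combining: Sv²·J⁻¹·A·Ω² = (m⁴·s⁻⁴) · (kg⁻¹·m⁻²·s²) · A · (kg²·m⁴·s⁻⁶·A⁻⁴) = kg·m⁶·s⁻⁸·A⁻³.
Right side:
  Ω = V/A (resistance = voltage per current),
      = kg·m²·s⁻³·A⁻².
  Sv = J/kg (equivalent dose = energy per mass),
      = m²·s⁻².
  So Sv² = m⁴·s⁻⁴.
  S = 1/Ω (conductance is reciprocal resistance),
      = kg⁻¹·m⁻²·s³·A².
  So S⁻¹ = kg·m²·s⁻³·A⁻².
  J = N·m (work = force × distance),
      = kg·m²·s⁻².
  So J⁻¹ = kg⁻¹·m⁻²·s².
  Combining: A·Ω·Sv²·S⁻¹·J⁻¹ = A · (kg·m²·s⁻³·A⁻²) · (m⁴·s⁻⁴) · (kg·m²·s⁻³·A⁻²) · (kg⁻¹·m⁻²·s²) = kg·m⁶·s⁻⁸·A⁻³.
Both reduce to kg·m⁶·s⁻⁸·A⁻³.

Yes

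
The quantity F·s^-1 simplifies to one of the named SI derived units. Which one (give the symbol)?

F = C/V (capacitance = charge per voltage),
    = A·s/(kg·m²·s⁻³·A⁻¹) (substituting C and V),
    = kg⁻¹·m⁻²·s⁴·A².
Combining: F·s⁻¹ = (kg⁻¹·m⁻²·s⁴·A²) · s⁻¹ = kg⁻¹·m⁻²·s³·A².
kg⁻¹·m⁻²·s³·A² is the base-SI form of the siemens.

S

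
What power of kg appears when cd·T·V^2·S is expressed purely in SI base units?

2

T = Wb/m² (flux density = flux per area),
    = kg·s⁻²·A⁻¹.
V = W/A (potential = power per current),
    = kg·m²·s⁻³·A⁻¹.
So V² = kg²·m⁴·s⁻⁶·A⁻².
S = 1/Ω (conductance is reciprocal resistance),
    = kg⁻¹·m⁻²·s³·A².
Combining: cd·T·V²·S = cd · (kg·s⁻²·A⁻¹) · (kg²·m⁴·s⁻⁶·A⁻²) · (kg⁻¹·m⁻²·s³·A²) = kg²·m²·s⁻⁵·A⁻¹·cd.
The exponent of kg is 2.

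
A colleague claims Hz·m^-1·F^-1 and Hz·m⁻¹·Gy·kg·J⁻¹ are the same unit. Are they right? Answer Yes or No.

Left side:
  Hz = 1/s = s⁻¹ (frequency is cycles per second).
  F = C/V (capacitance = charge per voltage),
      = A·s/(kg·m²·s⁻³·A⁻¹) (substituting C and V),
      = kg⁻¹·m⁻²·s⁴·A².
  So F⁻¹ = kg·m²·s⁻⁴·A⁻².
  Combining: Hz·m⁻¹·F⁻¹ = s⁻¹ · m⁻¹ · (kg·m²·s⁻⁴·A⁻²) = kg·m·s⁻⁵·A⁻².
Right side:
  Hz = 1/s = s⁻¹ (frequency is cycles per second).
  Gy = J/kg (absorbed dose = energy per mass),
      = m²·s⁻².
  J = N·m (work = force × distance),
      = kg·m²·s⁻².
  So J⁻¹ = kg⁻¹·m⁻²·s².
  Combining: Hz·m⁻¹·Gy·kg·J⁻¹ = s⁻¹ · m⁻¹ · (m²·s⁻²) · kg · (kg⁻¹·m⁻²·s²) = m⁻¹·s⁻¹.
Left is kg·m·s⁻⁵·A⁻²; right is m⁻¹·s⁻¹ — different.

No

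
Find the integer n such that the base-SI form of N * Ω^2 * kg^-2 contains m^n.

N = kg·m/s² = kg·m·s⁻² (force = mass × acceleration).
Ω = V/A (resistance = voltage per current),
    = kg·m²·s⁻³·A⁻².
So Ω² = kg²·m⁴·s⁻⁶·A⁻⁴.
Combining: N·Ω²·kg⁻² = (kg·m·s⁻²) · (kg²·m⁴·s⁻⁶·A⁻⁴) · kg⁻² = kg·m⁵·s⁻⁸·A⁻⁴.
The exponent of m is 5.

5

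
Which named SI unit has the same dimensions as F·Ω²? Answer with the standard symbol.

F = C/V (capacitance = charge per voltage),
    = A·s/(kg·m²·s⁻³·A⁻¹) (substituting C and V),
    = kg⁻¹·m⁻²·s⁴·A².
Ω = V/A (resistance = voltage per current),
    = kg·m²·s⁻³·A⁻².
So Ω² = kg²·m⁴·s⁻⁶·A⁻⁴.
Combining: F·Ω² = (kg⁻¹·m⁻²·s⁴·A²) · (kg²·m⁴·s⁻⁶·A⁻⁴) = kg·m²·s⁻²·A⁻².
kg·m²·s⁻²·A⁻² is the base-SI form of the henry.

H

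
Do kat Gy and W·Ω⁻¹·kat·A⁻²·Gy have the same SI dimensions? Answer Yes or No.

Left side:
  kat = mol/s = s⁻¹·mol (catalytic activity).
  Gy = J/kg (absorbed dose = energy per mass),
      = m²·s⁻².
  Combining: kat·Gy = (s⁻¹·mol) · (m²·s⁻²) = m²·s⁻³·mol.
Right side:
  W = J/s (power = energy per time),
      = kg·m²·s⁻³.
  Ω = V/A (resistance = voltage per current),
      = kg·m²·s⁻³·A⁻².
  So Ω⁻¹ = kg⁻¹·m⁻²·s³·A².
  kat = mol/s = s⁻¹·mol (catalytic activity).
  Gy = J/kg (absorbed dose = energy per mass),
      = m²·s⁻².
  Combining: W·Ω⁻¹·kat·A⁻²·Gy = (kg·m²·s⁻³) · (kg⁻¹·m⁻²·s³·A²) · (s⁻¹·mol) · A⁻² · (m²·s⁻²) = m²·s⁻³·mol.
Both reduce to m²·s⁻³·mol.

Yes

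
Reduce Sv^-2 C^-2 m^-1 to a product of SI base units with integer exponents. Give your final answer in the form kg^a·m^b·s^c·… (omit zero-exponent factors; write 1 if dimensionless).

m⁻⁵·s²·A⁻²

Sv = m²·s⁻².
So Sv⁻² = m⁻⁴·s⁴.
C = s·A.
So C⁻² = s⁻²·A⁻².
Combining: Sv⁻²·C⁻²·m⁻¹ = (m⁻⁴·s⁴) · (s⁻²·A⁻²) · m⁻¹ = m⁻⁵·s²·A⁻².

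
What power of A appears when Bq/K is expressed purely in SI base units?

Bq = s⁻¹.
Combining: K⁻¹·Bq = K⁻¹ · s⁻¹ = s⁻¹·K⁻¹.
The exponent of A is 0.

0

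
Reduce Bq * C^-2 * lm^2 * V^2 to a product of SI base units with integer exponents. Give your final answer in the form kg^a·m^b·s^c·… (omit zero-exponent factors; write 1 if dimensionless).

Bq = 1/s = s⁻¹ (activity is decays per second).
C = A·s = s·A (charge = current × time).
So C⁻² = s⁻²·A⁻².
lm = cd·sr = cd (luminous flux; sr is dimensionless).
So lm² = cd².
V = W/A (potential = power per current),
    = kg·m²·s⁻³·A⁻¹.
So V² = kg²·m⁴·s⁻⁶·A⁻².
Combining: Bq·C⁻²·lm²·V² = s⁻¹ · (s⁻²·A⁻²) · cd² · (kg²·m⁴·s⁻⁶·A⁻²) = kg²·m⁴·s⁻⁹·A⁻⁴·cd².

kg²·m⁴·s⁻⁹·A⁻⁴·cd²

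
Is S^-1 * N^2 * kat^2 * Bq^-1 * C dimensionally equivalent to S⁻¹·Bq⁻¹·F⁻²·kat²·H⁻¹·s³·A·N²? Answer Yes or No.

Left side:
  S = 1/Ω (conductance is reciprocal resistance),
      = kg⁻¹·m⁻²·s³·A².
  So S⁻¹ = kg·m²·s⁻³·A⁻².
  N = kg·m/s² = kg·m·s⁻² (force = mass × acceleration).
  So N² = kg²·m²·s⁻⁴.
  kat = mol/s = s⁻¹·mol (catalytic activity).
  So kat² = s⁻²·mol².
  Bq = 1/s = s⁻¹ (activity is decays per second).
  So Bq⁻¹ = s.
  C = A·s = s·A (charge = current × time).
  Combining: S⁻¹·N²·kat²·Bq⁻¹·C = (kg·m²·s⁻³·A⁻²) · (kg²·m²·s⁻⁴) · (s⁻²·mol²) · s · (s·A) = kg³·m⁴·s⁻⁷·A⁻¹·mol².
Right side:
  S = 1/Ω (conductance is reciprocal resistance),
      = kg⁻¹·m⁻²·s³·A².
  So S⁻¹ = kg·m²·s⁻³·A⁻².
  Bq = 1/s = s⁻¹ (activity is decays per second).
  So Bq⁻¹ = s.
  F = C/V (capacitance = charge per voltage),
      = A·s/(kg·m²·s⁻³·A⁻¹) (substituting C and V),
      = kg⁻¹·m⁻²·s⁴·A².
  So F⁻² = kg²·m⁴·s⁻⁸·A⁻⁴.
  kat = mol/s = s⁻¹·mol (catalytic activity).
  So kat² = s⁻²·mol².
  H = Wb/A (inductance = flux per current),
      = kg·m²·s⁻²·A⁻².
  So H⁻¹ = kg⁻¹·m⁻²·s²·A².
  N = kg·m/s² = kg·m·s⁻² (force = mass × acceleration).
  So N² = kg²·m²·s⁻⁴.
  Combining: S⁻¹·Bq⁻¹·F⁻²·kat²·H⁻¹·s³·A·N² = (kg·m²·s⁻³·A⁻²) · s · (kg²·m⁴·s⁻⁸·A⁻⁴) · (s⁻²·mol²) · (kg⁻¹·m⁻²·s²·A²) · s³ · A · (kg²·m²·s⁻⁴) = kg⁴·m⁶·s⁻¹¹·A⁻³·mol².
Left is kg³·m⁴·s⁻⁷·A⁻¹·mol²; right is kg⁴·m⁶·s⁻¹¹·A⁻³·mol² — different.

No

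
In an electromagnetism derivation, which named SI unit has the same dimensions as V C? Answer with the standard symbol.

J

V = kg·m²·s⁻³·A⁻¹.
C = s·A.
Combining: V·C = (kg·m²·s⁻³·A⁻¹) · (s·A) = kg·m²·s⁻².
kg·m²·s⁻² is the base-SI form of the joule.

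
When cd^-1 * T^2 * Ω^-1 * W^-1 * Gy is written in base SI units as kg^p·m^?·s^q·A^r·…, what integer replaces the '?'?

-2

T = Wb/m² (flux density = flux per area),
    = kg·s⁻²·A⁻¹.
So T² = kg²·s⁻⁴·A⁻².
Ω = V/A (resistance = voltage per current),
    = kg·m²·s⁻³·A⁻².
So Ω⁻¹ = kg⁻¹·m⁻²·s³·A².
W = J/s (power = energy per time),
    = kg·m²·s⁻³.
So W⁻¹ = kg⁻¹·m⁻²·s³.
Gy = J/kg (absorbed dose = energy per mass),
    = m²·s⁻².
Combining: cd⁻¹·T²·Ω⁻¹·W⁻¹·Gy = cd⁻¹ · (kg²·s⁻⁴·A⁻²) · (kg⁻¹·m⁻²·s³·A²) · (kg⁻¹·m⁻²·s³) · (m²·s⁻²) = m⁻²·cd⁻¹.
The exponent of m is -2.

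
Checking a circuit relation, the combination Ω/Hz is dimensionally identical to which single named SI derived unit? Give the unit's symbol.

Ω = V/A (resistance = voltage per current),
    = kg·m²·s⁻³·A⁻².
Hz = 1/s = s⁻¹ (frequency is cycles per second).
So Hz⁻¹ = s.
Combining: Ω·Hz⁻¹ = (kg·m²·s⁻³·A⁻²) · s = kg·m²·s⁻²·A⁻².
kg·m²·s⁻²·A⁻² is the base-SI form of the henry.

H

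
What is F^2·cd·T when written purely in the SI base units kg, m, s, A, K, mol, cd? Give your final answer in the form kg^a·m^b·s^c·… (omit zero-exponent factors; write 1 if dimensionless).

F = C/V (capacitance = charge per voltage),
    = A·s/(kg·m²·s⁻³·A⁻¹) (substituting C and V),
    = kg⁻¹·m⁻²·s⁴·A².
So F² = kg⁻²·m⁻⁴·s⁸·A⁴.
T = Wb/m² (flux density = flux per area),
    = kg·s⁻²·A⁻¹.
Combining: F²·cd·T = (kg⁻²·m⁻⁴·s⁸·A⁴) · cd · (kg·s⁻²·A⁻¹) = kg⁻¹·m⁻⁴·s⁶·A³·cd.

kg⁻¹·m⁻⁴·s⁶·A³·cd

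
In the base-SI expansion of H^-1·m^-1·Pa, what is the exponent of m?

H = Wb/A (inductance = flux per current),
    = kg·m²·s⁻²·A⁻².
So H⁻¹ = kg⁻¹·m⁻²·s²·A².
Pa = N/m² (pressure = force per area),
    = kg·m⁻¹·s⁻².
Combining: H⁻¹·m⁻¹·Pa = (kg⁻¹·m⁻²·s²·A²) · m⁻¹ · (kg·m⁻¹·s⁻²) = m⁻⁴·A².
The exponent of m is -4.

-4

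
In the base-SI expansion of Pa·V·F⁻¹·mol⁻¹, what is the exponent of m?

Pa = N/m² (pressure = force per area),
    = kg·m⁻¹·s⁻².
V = W/A (potential = power per current),
    = kg·m²·s⁻³·A⁻¹.
F = C/V (capacitance = charge per voltage),
    = A·s/(kg·m²·s⁻³·A⁻¹) (substituting C and V),
    = kg⁻¹·m⁻²·s⁴·A².
So F⁻¹ = kg·m²·s⁻⁴·A⁻².
Combining: Pa·V·F⁻¹·mol⁻¹ = (kg·m⁻¹·s⁻²) · (kg·m²·s⁻³·A⁻¹) · (kg·m²·s⁻⁴·A⁻²) · mol⁻¹ = kg³·m³·s⁻⁹·A⁻³·mol⁻¹.
The exponent of m is 3.

3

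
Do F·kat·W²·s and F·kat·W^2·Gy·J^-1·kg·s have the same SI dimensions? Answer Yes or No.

Left side:
  F = C/V (capacitance = charge per voltage),
      = A·s/(kg·m²·s⁻³·A⁻¹) (substituting C and V),
      = kg⁻¹·m⁻²·s⁴·A².
  kat = mol/s = s⁻¹·mol (catalytic activity).
  W = J/s (power = energy per time),
      = kg·m²·s⁻³.
  So W² = kg²·m⁴·s⁻⁶.
  Combining: F·kat·W²·s = (kg⁻¹·m⁻²·s⁴·A²) · (s⁻¹·mol) · (kg²·m⁴·s⁻⁶) · s = kg·m²·s⁻²·A²·mol.
Right side:
  F = kg⁻¹·m⁻²·s⁴·A².
  kat = s⁻¹·mol.
  W = kg·m²·s⁻³.
  So W² = kg²·m⁴·s⁻⁶.
  Gy = m²·s⁻².
  J = kg·m²·s⁻².
  So J⁻¹ = kg⁻¹·m⁻²·s².
  Combining: F·kat·W²·Gy·J⁻¹·kg·s = (kg⁻¹·m⁻²·s⁴·A²) · (s⁻¹·mol) · (kg²·m⁴·s⁻⁶) · (m²·s⁻²) · (kg⁻¹·m⁻²·s²) · kg · s = kg·m²·s⁻²·A²·mol.
Both reduce to kg·m²·s⁻²·A²·mol.

Yes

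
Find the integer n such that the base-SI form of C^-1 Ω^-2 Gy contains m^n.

C = A·s = s·A (charge = current × time).
So C⁻¹ = s⁻¹·A⁻¹.
Ω = V/A (resistance = voltage per current),
    = kg·m²·s⁻³·A⁻².
So Ω⁻² = kg⁻²·m⁻⁴·s⁶·A⁴.
Gy = J/kg (absorbed dose = energy per mass),
    = m²·s⁻².
Combining: C⁻¹·Ω⁻²·Gy = (s⁻¹·A⁻¹) · (kg⁻²·m⁻⁴·s⁶·A⁴) · (m²·s⁻²) = kg⁻²·m⁻²·s³·A³.
The exponent of m is -2.

-2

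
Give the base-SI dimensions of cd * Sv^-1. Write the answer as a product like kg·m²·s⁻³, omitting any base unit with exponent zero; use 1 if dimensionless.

m⁻²·s²·cd

Sv = J/kg (equivalent dose = energy per mass),
    = m²·s⁻².
So Sv⁻¹ = m⁻²·s².
Combining: cd·Sv⁻¹ = cd · (m⁻²·s²) = m⁻²·s²·cd.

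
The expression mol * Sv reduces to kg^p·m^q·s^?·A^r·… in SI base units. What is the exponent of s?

-2

Sv = J/kg (equivalent dose = energy per mass),
    = m²·s⁻².
Combining: mol·Sv = mol · (m²·s⁻²) = m²·s⁻²·mol.
The exponent of s is -2.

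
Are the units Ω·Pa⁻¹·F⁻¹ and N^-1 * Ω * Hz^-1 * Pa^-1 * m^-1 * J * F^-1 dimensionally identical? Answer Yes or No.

No

Left side:
  Ω = kg·m²·s⁻³·A⁻².
  Pa = kg·m⁻¹·s⁻².
  So Pa⁻¹ = kg⁻¹·m·s².
  F = kg⁻¹·m⁻²·s⁴·A².
  So F⁻¹ = kg·m²·s⁻⁴·A⁻².
  Combining: Ω·Pa⁻¹·F⁻¹ = (kg·m²·s⁻³·A⁻²) · (kg⁻¹·m·s²) · (kg·m²·s⁻⁴·A⁻²) = kg·m⁵·s⁻⁵·A⁻⁴.
Right side:
  N = kg·m/s² = kg·m·s⁻² (force = mass × acceleration).
  So N⁻¹ = kg⁻¹·m⁻¹·s².
  Ω = V/A (resistance = voltage per current),
      = kg·m²·s⁻³·A⁻².
  Hz = 1/s = s⁻¹ (frequency is cycles per second).
  So Hz⁻¹ = s.
  Pa = N/m² (pressure = force per area),
      = kg·m⁻¹·s⁻².
  So Pa⁻¹ = kg⁻¹·m·s².
  J = N·m (work = force × distance),
      = kg·m²·s⁻².
  F = C/V (capacitance = charge per voltage),
      = A·s/(kg·m²·s⁻³·A⁻¹) (substituting C and V),
      = kg⁻¹·m⁻²·s⁴·A².
  So F⁻¹ = kg·m²·s⁻⁴·A⁻².
  Combining: N⁻¹·Ω·Hz⁻¹·Pa⁻¹·m⁻¹·J·F⁻¹ = (kg⁻¹·m⁻¹·s²) · (kg·m²·s⁻³·A⁻²) · s · (kg⁻¹·m·s²) · m⁻¹ · (kg·m²·s⁻²) · (kg·m²·s⁻⁴·A⁻²) = kg·m⁵·s⁻⁴·A⁻⁴.
Left is kg·m⁵·s⁻⁵·A⁻⁴; right is kg·m⁵·s⁻⁴·A⁻⁴ — different.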